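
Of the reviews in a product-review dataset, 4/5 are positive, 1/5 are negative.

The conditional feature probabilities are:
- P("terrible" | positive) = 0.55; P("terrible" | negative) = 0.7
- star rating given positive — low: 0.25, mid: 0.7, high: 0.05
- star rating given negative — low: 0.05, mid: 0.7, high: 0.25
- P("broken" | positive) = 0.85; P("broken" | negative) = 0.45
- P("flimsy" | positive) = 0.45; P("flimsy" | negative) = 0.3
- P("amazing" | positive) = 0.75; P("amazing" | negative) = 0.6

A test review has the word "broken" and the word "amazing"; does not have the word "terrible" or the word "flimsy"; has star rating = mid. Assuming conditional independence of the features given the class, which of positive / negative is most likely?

positive: 0.8 × (1−0.55) × 0.7 × 0.85 × (1−0.45) × 0.75 = 0.0883575
negative: 0.2 × (1−0.7) × 0.7 × 0.45 × (1−0.3) × 0.6 = 0.007938
Highest score → positive.

positive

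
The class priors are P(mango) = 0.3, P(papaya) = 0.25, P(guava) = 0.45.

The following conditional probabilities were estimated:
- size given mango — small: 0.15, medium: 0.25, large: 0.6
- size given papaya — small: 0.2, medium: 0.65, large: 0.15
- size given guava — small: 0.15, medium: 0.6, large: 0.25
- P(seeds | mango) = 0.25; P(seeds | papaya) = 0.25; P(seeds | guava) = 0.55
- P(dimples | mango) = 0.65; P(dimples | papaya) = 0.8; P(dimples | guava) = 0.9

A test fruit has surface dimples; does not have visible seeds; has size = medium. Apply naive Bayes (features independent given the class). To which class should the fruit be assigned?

mango: 0.3 × 0.25 × (1−0.25) × 0.65 = 0.0365625
papaya: 0.25 × 0.65 × (1−0.25) × 0.8 = 0.0975
guava: 0.45 × 0.6 × (1−0.55) × 0.9 = 0.10935
Highest score → guava.

guava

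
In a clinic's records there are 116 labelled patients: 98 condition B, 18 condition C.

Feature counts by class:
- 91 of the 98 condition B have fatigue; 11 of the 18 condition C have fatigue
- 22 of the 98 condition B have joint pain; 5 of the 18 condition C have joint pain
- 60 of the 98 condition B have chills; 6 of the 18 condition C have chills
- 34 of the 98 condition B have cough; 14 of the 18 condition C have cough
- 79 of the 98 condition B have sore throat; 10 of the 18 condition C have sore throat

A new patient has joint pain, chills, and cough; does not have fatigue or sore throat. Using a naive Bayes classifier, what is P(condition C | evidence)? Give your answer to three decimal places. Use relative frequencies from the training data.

condition B: (98/116) × (7/98) × (22/98) × (60/98) × (34/98) × (19/98) ≈ 0.000557882
condition C: (18/116) × (7/18) × (5/18) × (6/18) × (14/18) × (8/18) ≈ 0.00193148
P(condition C | x) = 0.00193148 / 0.002489362 ≈ 0.776

0.776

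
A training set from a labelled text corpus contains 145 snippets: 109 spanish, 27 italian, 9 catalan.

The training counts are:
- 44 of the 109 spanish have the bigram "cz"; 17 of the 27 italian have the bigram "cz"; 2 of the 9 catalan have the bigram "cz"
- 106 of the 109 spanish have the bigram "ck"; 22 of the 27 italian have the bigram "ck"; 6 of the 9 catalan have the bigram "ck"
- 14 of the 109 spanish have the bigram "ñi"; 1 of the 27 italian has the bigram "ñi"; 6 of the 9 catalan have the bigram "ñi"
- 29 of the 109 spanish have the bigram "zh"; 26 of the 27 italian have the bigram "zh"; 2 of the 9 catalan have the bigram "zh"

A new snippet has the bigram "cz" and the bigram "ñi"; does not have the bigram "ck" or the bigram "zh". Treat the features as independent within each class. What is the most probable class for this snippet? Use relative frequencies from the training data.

spanish: (109/145) × (44/109) × (3/109) × (14/109) × (80/109) ≈ 0.000787308
italian: (27/145) × (17/27) × (5/27) × (1/27) × (1/27) ≈ 0.0000297824
catalan: (9/145) × (2/9) × (3/9) × (6/9) × (7/9) ≈ 0.00238399
Highest score → catalan.

catalan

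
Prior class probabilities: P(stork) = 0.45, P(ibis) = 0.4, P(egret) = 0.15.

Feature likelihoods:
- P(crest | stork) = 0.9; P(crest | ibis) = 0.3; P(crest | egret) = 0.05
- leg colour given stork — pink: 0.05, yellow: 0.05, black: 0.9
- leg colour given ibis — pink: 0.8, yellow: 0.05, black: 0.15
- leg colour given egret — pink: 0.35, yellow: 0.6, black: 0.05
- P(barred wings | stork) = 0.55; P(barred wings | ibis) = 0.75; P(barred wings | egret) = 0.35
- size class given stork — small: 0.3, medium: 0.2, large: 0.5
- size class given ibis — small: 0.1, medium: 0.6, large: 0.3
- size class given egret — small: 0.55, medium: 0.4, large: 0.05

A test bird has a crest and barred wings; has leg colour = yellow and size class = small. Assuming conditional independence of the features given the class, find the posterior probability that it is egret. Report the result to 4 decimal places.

stork: 0.45 × 0.9 × 0.05 × 0.55 × 0.3 = 0.00334125
ibis: 0.4 × 0.3 × 0.05 × 0.75 × 0.1 = 0.00045
egret: 0.15 × 0.05 × 0.6 × 0.35 × 0.55 = 0.00086625
P(egret | x) = 0.00086625 / 0.0046575 ≈ 0.1860

0.1860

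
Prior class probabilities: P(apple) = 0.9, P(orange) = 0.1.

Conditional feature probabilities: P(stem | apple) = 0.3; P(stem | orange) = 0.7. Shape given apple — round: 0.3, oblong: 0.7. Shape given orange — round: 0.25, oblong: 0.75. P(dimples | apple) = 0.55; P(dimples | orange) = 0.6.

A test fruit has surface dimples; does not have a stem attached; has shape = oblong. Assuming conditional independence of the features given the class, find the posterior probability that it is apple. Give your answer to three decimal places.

0.947

apple: 0.9 × (1−0.3) × 0.7 × 0.55 = 0.24255
orange: 0.1 × (1−0.7) × 0.75 × 0.6 = 0.0135
P(apple | x) = 0.24255 / 0.25605 ≈ 0.947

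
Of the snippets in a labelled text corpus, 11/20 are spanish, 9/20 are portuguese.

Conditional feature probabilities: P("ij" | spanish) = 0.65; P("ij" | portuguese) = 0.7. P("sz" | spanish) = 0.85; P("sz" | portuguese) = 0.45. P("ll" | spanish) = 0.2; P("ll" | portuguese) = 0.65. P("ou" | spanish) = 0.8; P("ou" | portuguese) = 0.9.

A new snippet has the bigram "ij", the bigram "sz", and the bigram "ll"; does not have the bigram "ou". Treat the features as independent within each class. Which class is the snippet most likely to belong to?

spanish

spanish: 0.55 × 0.65 × 0.85 × 0.2 × (1−0.8) = 0.012155
portuguese: 0.45 × 0.7 × 0.45 × 0.65 × (1−0.9) = 0.00921375
Highest score → spanish.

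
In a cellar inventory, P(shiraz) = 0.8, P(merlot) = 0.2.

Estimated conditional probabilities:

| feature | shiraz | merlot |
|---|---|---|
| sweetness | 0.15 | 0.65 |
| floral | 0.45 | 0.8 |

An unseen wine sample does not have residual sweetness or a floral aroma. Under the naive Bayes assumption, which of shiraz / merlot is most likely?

shiraz: 0.8 × (1−0.15) × (1−0.45) = 0.374
merlot: 0.2 × (1−0.65) × (1−0.8) = 0.014
Highest score → shiraz.

shiraz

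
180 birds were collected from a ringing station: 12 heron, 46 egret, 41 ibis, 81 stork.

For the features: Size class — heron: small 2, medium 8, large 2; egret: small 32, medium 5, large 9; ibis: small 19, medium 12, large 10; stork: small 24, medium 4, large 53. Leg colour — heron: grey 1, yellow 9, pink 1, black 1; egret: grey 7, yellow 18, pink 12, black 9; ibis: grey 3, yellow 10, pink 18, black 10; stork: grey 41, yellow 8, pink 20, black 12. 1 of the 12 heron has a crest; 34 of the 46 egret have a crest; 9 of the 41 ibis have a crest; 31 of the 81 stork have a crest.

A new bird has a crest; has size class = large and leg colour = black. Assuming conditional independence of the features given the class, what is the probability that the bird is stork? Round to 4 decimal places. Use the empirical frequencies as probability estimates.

heron: (12/180) × (2/12) × (1/12) × (1/12) ≈ 0.0000771605
egret: (46/180) × (9/46) × (9/46) × (34/46) ≈ 0.00723062
ibis: (41/180) × (10/41) × (10/41) × (9/41) ≈ 0.00297442
stork: (81/180) × (53/81) × (12/81) × (31/81) ≈ 0.0166946
P(stork | x) = 0.0166946 / 0.0269768005 ≈ 0.6189

0.6189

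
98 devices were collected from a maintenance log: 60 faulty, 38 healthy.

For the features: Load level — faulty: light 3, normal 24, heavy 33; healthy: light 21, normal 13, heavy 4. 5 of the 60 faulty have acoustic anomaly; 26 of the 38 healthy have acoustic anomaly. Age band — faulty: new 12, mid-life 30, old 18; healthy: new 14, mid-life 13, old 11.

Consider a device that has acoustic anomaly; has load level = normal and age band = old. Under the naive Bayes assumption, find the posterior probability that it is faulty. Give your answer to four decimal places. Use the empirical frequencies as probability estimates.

faulty: (60/98) × (24/60) × (5/60) × (18/60) ≈ 0.00612245
healthy: (38/98) × (13/38) × (26/38) × (11/38) ≈ 0.0262734
P(faulty | x) = 0.00612245 / 0.03239585 ≈ 0.1890

0.1890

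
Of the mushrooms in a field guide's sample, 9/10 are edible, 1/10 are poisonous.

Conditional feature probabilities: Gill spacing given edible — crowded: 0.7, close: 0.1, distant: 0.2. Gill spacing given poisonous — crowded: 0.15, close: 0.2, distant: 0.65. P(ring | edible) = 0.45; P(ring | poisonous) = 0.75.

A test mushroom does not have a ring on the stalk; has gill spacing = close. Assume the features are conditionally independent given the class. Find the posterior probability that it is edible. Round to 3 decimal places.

0.908

edible: 0.9 × 0.1 × (1−0.45) = 0.0495
poisonous: 0.1 × 0.2 × (1−0.75) = 0.005
P(edible | x) = 0.0495 / 0.0545 ≈ 0.908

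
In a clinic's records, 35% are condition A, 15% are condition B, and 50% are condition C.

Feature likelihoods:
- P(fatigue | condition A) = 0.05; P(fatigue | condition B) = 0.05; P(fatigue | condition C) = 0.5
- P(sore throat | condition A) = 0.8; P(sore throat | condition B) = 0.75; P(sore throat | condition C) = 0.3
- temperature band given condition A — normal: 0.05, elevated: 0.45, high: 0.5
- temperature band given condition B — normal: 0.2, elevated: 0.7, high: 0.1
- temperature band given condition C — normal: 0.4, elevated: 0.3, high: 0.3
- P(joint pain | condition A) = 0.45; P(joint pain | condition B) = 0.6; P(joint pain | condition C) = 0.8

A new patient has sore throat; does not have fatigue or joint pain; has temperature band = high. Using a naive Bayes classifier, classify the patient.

condition A

condition A: 0.35 × (1−0.05) × 0.8 × 0.5 × (1−0.45) = 0.07315
condition B: 0.15 × (1−0.05) × 0.75 × 0.1 × (1−0.6) = 0.004275
condition C: 0.5 × (1−0.5) × 0.3 × 0.3 × (1−0.8) = 0.0045
Highest score → condition A.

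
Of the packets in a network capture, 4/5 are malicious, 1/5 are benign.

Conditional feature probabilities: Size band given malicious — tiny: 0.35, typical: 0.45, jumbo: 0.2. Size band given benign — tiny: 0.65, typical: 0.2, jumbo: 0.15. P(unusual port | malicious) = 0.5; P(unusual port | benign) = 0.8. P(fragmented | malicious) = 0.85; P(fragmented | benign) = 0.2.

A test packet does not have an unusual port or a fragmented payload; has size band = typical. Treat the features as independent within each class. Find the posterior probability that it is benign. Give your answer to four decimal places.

malicious: 0.8 × 0.45 × (1−0.5) × (1−0.85) = 0.027
benign: 0.2 × 0.2 × (1−0.8) × (1−0.2) = 0.0064
P(benign | x) = 0.0064 / 0.0334 ≈ 0.1916

0.1916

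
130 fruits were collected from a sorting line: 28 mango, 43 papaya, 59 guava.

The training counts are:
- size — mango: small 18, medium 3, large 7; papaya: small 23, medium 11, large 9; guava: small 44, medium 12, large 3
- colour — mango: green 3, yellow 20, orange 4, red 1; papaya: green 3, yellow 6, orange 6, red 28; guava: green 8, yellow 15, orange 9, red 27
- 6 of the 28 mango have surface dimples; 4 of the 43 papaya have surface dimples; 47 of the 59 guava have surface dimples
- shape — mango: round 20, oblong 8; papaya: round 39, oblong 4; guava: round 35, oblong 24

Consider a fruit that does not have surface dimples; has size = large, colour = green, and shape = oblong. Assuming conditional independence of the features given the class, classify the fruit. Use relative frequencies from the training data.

mango

mango: (28/130) × (7/28) × (3/28) × (22/28) × (8/28) ≈ 0.00129513
papaya: (43/130) × (9/43) × (3/43) × (39/43) × (4/43) ≈ 0.000407511
guava: (59/130) × (3/59) × (8/59) × (12/59) × (24/59) ≈ 0.000258883
Highest score → mango.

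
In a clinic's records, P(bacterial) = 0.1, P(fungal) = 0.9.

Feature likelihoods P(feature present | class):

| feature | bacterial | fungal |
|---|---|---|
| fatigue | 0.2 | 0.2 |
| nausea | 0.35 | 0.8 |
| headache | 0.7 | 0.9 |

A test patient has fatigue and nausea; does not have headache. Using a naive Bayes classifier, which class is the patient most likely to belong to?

bacterial: 0.1 × 0.2 × 0.35 × (1−0.7) = 0.0021
fungal: 0.9 × 0.2 × 0.8 × (1−0.9) = 0.0144
Highest score → fungal.

fungal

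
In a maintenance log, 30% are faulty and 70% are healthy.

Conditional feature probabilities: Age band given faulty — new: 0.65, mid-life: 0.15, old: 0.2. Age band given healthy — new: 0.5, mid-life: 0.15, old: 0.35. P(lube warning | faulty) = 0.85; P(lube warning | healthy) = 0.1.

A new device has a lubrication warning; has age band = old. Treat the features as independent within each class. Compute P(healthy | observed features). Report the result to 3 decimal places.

0.325

faulty: 0.3 × 0.2 × 0.85 = 0.051
healthy: 0.7 × 0.35 × 0.1 = 0.0245
P(healthy | x) = 0.0245 / 0.0755 ≈ 0.325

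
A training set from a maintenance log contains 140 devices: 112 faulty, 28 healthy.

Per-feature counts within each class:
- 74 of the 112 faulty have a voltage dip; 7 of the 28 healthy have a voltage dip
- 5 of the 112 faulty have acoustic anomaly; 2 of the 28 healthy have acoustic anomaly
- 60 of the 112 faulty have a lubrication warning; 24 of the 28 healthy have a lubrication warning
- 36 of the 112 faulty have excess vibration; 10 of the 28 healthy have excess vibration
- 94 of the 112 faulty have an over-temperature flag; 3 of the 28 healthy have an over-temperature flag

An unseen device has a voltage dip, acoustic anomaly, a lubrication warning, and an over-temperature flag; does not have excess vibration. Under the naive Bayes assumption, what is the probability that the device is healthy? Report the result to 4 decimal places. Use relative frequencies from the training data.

faulty: (112/140) × (74/112) × (5/112) × (60/112) × (76/112) × (94/112) ≈ 0.00719937
healthy: (28/140) × (7/28) × (2/28) × (24/28) × (18/28) × (3/28) ≈ 0.00021085
P(healthy | x) = 0.00021085 / 0.00741022 ≈ 0.0285

0.0285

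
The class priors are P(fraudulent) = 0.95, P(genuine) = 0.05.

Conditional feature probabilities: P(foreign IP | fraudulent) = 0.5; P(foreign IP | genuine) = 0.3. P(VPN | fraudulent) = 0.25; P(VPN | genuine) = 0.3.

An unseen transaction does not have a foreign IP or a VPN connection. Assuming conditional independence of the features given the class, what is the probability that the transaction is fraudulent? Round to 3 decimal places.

0.936

fraudulent: 0.95 × (1−0.5) × (1−0.25) = 0.35625
genuine: 0.05 × (1−0.3) × (1−0.3) = 0.0245
P(fraudulent | x) = 0.35625 / 0.38075 ≈ 0.936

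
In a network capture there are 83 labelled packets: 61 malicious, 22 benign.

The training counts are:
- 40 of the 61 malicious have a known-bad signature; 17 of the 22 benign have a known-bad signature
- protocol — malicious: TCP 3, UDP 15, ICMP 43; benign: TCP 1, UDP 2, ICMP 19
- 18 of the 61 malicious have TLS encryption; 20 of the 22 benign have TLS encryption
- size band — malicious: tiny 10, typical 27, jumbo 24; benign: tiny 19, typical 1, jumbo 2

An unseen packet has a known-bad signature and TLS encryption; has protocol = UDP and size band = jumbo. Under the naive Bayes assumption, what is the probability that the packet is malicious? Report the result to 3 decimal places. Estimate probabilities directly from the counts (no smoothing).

malicious: (61/83) × (40/61) × (15/61) × (18/61) × (24/61) ≈ 0.0137584
benign: (22/83) × (17/22) × (2/22) × (20/22) × (2/22) ≈ 0.00153884
P(malicious | x) = 0.0137584 / 0.01529724 ≈ 0.899

0.899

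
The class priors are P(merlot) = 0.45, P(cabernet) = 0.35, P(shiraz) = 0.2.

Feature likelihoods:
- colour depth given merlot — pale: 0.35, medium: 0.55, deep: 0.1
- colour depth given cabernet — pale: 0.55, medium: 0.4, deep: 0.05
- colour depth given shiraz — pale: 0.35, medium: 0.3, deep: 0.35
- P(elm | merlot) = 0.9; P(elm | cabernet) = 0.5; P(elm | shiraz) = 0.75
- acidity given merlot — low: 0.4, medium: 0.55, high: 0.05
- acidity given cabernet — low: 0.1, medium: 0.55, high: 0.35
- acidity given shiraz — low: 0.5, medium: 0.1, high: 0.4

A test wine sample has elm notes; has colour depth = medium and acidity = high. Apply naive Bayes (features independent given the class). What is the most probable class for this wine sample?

cabernet

merlot: 0.45 × 0.55 × 0.9 × 0.05 = 0.0111375
cabernet: 0.35 × 0.4 × 0.5 × 0.35 = 0.0245
shiraz: 0.2 × 0.3 × 0.75 × 0.4 = 0.018
Highest score → cabernet.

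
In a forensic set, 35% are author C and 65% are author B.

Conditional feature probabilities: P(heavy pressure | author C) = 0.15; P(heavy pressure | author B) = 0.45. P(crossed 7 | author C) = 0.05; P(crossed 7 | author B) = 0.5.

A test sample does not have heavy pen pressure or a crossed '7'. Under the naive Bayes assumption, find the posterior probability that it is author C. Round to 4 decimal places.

author C: 0.35 × (1−0.15) × (1−0.05) = 0.282625
author B: 0.65 × (1−0.45) × (1−0.5) = 0.17875
P(author C | x) = 0.282625 / 0.461375 ≈ 0.6126

0.6126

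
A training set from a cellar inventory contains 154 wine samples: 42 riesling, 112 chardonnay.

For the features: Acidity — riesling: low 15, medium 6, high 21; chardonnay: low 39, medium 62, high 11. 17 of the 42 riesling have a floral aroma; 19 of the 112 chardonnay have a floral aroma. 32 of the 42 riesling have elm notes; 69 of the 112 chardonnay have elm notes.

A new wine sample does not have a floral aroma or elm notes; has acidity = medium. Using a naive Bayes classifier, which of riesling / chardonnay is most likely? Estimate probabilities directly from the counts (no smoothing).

chardonnay

riesling: (42/154) × (6/42) × (25/42) × (10/42) ≈ 0.00552169
chardonnay: (112/154) × (62/112) × (93/112) × (43/112) ≈ 0.128347
Highest score → chardonnay.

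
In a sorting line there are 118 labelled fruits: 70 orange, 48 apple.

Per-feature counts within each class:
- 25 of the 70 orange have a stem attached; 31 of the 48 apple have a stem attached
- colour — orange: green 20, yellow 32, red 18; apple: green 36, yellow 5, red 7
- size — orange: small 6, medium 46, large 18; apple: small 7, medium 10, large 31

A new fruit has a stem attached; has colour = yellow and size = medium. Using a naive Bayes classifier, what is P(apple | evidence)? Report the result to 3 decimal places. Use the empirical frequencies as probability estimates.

0.082

orange: (70/118) × (25/70) × (32/70) × (46/70) ≈ 0.0636458
apple: (48/118) × (31/48) × (5/48) × (10/48) ≈ 0.00570121
P(apple | x) = 0.00570121 / 0.06934701 ≈ 0.082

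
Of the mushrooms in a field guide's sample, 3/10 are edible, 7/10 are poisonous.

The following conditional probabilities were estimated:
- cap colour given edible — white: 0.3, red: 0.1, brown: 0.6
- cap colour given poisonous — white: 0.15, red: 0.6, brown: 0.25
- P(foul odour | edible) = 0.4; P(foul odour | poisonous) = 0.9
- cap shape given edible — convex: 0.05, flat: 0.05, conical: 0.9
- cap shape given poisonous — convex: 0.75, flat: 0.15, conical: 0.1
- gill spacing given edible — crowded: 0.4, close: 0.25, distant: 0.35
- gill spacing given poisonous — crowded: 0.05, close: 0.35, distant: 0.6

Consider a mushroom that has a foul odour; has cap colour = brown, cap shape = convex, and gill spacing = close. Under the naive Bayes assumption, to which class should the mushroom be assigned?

edible: 0.3 × 0.6 × 0.4 × 0.05 × 0.25 = 0.0009
poisonous: 0.7 × 0.25 × 0.9 × 0.75 × 0.35 = 0.04134375
Highest score → poisonous.

poisonous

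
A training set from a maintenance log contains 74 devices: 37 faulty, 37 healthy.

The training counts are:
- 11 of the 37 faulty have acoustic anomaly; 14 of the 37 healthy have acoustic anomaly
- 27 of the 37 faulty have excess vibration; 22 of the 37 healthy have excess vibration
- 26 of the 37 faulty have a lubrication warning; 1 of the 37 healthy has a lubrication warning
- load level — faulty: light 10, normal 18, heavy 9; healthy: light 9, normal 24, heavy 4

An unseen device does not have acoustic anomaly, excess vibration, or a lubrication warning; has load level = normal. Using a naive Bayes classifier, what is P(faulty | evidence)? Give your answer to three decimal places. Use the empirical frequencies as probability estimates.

0.147

faulty: (37/74) × (26/37) × (10/37) × (11/37) × (18/37) ≈ 0.0137341
healthy: (37/74) × (23/37) × (15/37) × (36/37) × (24/37) ≈ 0.0795236
P(faulty | x) = 0.0137341 / 0.0932577 ≈ 0.147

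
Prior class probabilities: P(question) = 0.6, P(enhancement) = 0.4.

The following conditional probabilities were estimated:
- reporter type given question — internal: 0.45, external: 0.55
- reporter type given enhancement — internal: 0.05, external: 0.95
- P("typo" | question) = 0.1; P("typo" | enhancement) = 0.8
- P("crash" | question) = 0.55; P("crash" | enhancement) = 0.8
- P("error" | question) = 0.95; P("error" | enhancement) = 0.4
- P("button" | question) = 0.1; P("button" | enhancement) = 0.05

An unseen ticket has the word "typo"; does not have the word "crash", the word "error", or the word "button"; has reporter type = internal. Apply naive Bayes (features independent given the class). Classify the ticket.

enhancement

question: 0.6 × 0.45 × 0.1 × (1−0.55) × (1−0.95) × (1−0.1) = 0.00054675
enhancement: 0.4 × 0.05 × 0.8 × (1−0.8) × (1−0.4) × (1−0.05) = 0.001824
Highest score → enhancement.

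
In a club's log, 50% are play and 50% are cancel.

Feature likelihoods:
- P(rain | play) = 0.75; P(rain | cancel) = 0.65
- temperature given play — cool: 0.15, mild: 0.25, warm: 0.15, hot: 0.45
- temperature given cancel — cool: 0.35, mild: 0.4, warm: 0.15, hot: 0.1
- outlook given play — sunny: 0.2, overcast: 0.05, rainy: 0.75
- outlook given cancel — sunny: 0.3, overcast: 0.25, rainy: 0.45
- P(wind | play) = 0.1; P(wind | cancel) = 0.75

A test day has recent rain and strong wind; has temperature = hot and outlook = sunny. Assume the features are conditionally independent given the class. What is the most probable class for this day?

play: 0.5 × 0.75 × 0.45 × 0.2 × 0.1 = 0.003375
cancel: 0.5 × 0.65 × 0.1 × 0.3 × 0.75 = 0.0073125
Highest score → cancel.

cancel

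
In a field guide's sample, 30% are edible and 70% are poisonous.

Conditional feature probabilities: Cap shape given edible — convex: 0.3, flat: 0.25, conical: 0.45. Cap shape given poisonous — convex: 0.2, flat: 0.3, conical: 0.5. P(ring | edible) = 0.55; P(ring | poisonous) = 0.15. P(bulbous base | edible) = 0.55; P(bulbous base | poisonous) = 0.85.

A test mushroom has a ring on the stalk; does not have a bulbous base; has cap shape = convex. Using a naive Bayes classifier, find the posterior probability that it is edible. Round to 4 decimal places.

edible: 0.3 × 0.3 × 0.55 × (1−0.55) = 0.022275
poisonous: 0.7 × 0.2 × 0.15 × (1−0.85) = 0.00315
P(edible | x) = 0.022275 / 0.025425 ≈ 0.8761

0.8761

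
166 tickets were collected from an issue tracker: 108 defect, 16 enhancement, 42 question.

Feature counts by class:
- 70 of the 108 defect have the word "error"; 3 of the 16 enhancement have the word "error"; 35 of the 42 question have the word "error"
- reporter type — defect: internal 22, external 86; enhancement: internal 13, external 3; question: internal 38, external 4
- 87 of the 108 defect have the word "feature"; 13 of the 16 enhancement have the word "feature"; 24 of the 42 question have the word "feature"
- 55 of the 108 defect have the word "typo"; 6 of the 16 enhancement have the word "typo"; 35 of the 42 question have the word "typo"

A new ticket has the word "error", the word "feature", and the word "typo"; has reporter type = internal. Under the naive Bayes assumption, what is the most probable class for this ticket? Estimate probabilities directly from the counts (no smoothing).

question

defect: (108/166) × (70/108) × (22/108) × (87/108) × (55/108) ≈ 0.035239
enhancement: (16/166) × (3/16) × (13/16) × (13/16) × (6/16) ≈ 0.00447395
question: (42/166) × (35/42) × (38/42) × (24/42) × (35/42) ≈ 0.0908395
Highest score → question.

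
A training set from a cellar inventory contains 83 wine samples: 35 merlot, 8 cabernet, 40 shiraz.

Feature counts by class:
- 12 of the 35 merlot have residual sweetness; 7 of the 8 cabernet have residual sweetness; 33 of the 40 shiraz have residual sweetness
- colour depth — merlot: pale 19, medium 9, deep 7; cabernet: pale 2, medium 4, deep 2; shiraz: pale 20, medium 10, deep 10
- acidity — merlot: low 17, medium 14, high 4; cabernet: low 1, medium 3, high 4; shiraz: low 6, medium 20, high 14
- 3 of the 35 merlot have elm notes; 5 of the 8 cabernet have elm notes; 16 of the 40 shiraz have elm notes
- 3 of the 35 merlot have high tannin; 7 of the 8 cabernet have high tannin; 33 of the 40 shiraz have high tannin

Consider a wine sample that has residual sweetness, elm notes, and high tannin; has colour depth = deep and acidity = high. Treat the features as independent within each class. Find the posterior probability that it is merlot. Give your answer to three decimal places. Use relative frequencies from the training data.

merlot: (35/83) × (12/35) × (7/35) × (4/35) × (3/35) × (3/35) ≈ 0.000024279
cabernet: (8/83) × (7/8) × (2/8) × (4/8) × (5/8) × (7/8) ≈ 0.00576525
shiraz: (40/83) × (33/40) × (10/40) × (14/40) × (16/40) × (33/40) ≈ 0.0114804
P(merlot | x) = 0.000024279 / 0.017269929 ≈ 0.001

0.001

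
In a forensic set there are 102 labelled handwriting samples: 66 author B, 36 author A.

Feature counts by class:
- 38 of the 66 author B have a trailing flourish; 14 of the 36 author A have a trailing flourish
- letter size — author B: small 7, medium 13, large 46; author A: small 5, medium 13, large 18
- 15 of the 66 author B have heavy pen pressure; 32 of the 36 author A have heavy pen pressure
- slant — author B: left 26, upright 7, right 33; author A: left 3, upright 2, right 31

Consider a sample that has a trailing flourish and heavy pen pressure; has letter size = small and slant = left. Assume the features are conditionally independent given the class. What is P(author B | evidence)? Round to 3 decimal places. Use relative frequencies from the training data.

0.715

author B: (66/102) × (38/66) × (7/66) × (15/66) × (26/66) ≈ 0.00353765
author A: (36/102) × (14/36) × (5/36) × (32/36) × (3/36) ≈ 0.00141209
P(author B | x) = 0.00353765 / 0.00494974 ≈ 0.715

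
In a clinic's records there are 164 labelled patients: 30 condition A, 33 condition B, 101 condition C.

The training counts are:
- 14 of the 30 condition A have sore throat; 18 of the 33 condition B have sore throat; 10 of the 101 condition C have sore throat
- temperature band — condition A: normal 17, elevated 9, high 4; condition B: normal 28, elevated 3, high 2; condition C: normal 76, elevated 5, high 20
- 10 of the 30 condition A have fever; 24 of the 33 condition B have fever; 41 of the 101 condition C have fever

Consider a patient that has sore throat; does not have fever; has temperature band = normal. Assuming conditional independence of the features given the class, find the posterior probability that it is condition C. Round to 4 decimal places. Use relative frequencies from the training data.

0.3210

condition A: (30/164) × (14/30) × (17/30) × (20/30) ≈ 0.0322493
condition B: (33/164) × (18/33) × (28/33) × (9/33) ≈ 0.0253981
condition C: (101/164) × (10/101) × (76/101) × (60/101) ≈ 0.027257
P(condition C | x) = 0.027257 / 0.0849044 ≈ 0.3210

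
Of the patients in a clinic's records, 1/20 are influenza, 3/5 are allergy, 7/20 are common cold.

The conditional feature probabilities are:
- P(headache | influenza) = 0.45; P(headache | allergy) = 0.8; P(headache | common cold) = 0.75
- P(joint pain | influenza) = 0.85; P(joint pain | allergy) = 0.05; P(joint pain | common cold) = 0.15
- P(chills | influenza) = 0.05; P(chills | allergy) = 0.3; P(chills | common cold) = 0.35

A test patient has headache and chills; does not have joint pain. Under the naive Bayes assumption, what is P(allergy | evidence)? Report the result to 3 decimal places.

influenza: 0.05 × 0.45 × (1−0.85) × 0.05 = 0.00016875
allergy: 0.6 × 0.8 × (1−0.05) × 0.3 = 0.1368
common cold: 0.35 × 0.75 × (1−0.15) × 0.35 = 0.07809375
P(allergy | x) = 0.1368 / 0.2150625 ≈ 0.636

0.636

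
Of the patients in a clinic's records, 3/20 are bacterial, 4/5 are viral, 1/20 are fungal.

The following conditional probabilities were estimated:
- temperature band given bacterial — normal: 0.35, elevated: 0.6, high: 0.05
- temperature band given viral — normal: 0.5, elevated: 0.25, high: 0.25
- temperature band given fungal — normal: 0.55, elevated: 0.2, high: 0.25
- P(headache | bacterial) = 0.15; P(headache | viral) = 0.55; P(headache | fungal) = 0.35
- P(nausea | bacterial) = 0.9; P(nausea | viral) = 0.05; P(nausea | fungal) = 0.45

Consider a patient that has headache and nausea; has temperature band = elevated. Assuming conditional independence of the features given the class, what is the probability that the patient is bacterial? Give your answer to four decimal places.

bacterial: 0.15 × 0.6 × 0.15 × 0.9 = 0.01215
viral: 0.8 × 0.25 × 0.55 × 0.05 = 0.0055
fungal: 0.05 × 0.2 × 0.35 × 0.45 = 0.001575
P(bacterial | x) = 0.01215 / 0.019225 ≈ 0.6320

0.6320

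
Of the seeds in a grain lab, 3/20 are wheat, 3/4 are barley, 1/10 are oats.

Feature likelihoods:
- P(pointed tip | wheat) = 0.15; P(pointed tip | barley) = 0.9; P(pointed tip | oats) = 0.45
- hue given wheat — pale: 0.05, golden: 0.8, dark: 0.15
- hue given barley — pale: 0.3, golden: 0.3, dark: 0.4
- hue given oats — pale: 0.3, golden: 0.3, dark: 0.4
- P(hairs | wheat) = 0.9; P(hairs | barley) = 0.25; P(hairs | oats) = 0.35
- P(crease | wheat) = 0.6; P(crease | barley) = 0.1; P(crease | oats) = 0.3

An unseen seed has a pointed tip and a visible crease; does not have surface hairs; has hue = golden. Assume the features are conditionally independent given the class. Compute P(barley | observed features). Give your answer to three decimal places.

0.804

wheat: 0.15 × 0.15 × 0.8 × (1−0.9) × 0.6 = 0.00108
barley: 0.75 × 0.9 × 0.3 × (1−0.25) × 0.1 = 0.0151875
oats: 0.1 × 0.45 × 0.3 × (1−0.35) × 0.3 = 0.0026325
P(barley | x) = 0.0151875 / 0.0189 ≈ 0.804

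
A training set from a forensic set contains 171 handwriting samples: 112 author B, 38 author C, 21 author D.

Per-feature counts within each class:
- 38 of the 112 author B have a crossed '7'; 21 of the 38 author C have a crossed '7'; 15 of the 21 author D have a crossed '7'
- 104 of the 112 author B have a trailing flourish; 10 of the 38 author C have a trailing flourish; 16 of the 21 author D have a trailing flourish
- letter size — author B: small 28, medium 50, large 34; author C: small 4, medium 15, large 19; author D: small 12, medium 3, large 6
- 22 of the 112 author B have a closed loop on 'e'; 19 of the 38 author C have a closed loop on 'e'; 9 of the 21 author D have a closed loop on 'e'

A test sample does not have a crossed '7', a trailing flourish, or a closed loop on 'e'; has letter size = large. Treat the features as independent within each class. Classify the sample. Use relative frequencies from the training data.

author C

author B: (112/171) × (74/112) × (8/112) × (34/112) × (90/112) ≈ 0.00754038
author C: (38/171) × (17/38) × (28/38) × (19/38) × (19/38) ≈ 0.0183133
author D: (21/171) × (6/21) × (5/21) × (6/21) × (12/21) ≈ 0.00136395
Highest score → author C.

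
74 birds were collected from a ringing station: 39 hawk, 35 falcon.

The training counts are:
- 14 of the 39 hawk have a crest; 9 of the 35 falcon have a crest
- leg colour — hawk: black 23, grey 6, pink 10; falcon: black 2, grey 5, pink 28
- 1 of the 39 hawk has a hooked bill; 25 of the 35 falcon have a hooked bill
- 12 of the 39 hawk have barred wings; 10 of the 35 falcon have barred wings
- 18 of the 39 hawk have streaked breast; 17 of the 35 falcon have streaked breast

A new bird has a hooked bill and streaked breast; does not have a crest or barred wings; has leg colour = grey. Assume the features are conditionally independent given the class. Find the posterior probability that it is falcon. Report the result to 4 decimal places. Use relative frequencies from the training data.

0.9669

hawk: (39/74) × (25/39) × (6/39) × (1/39) × (27/39) × (18/39) ≈ 0.000425831
falcon: (35/74) × (26/35) × (5/35) × (25/35) × (25/35) × (17/35) ≈ 0.0124385
P(falcon | x) = 0.0124385 / 0.012864331 ≈ 0.9669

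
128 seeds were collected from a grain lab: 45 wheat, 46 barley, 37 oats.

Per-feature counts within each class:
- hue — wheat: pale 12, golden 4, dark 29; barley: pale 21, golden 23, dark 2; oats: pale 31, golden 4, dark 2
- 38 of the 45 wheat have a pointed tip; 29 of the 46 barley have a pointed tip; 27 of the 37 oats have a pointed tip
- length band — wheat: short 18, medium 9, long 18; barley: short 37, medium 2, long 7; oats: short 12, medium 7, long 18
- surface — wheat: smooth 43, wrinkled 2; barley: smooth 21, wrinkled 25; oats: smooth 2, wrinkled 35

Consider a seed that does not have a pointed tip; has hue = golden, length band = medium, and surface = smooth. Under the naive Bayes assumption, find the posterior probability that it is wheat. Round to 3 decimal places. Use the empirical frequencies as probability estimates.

wheat: (45/128) × (4/45) × (7/45) × (9/45) × (43/45) ≈ 0.000929012
barley: (46/128) × (23/46) × (17/46) × (2/46) × (21/46) ≈ 0.00131808
oats: (37/128) × (4/37) × (10/37) × (7/37) × (2/37) ≈ 0.000086372
P(wheat | x) = 0.000929012 / 0.002333464 ≈ 0.398

0.398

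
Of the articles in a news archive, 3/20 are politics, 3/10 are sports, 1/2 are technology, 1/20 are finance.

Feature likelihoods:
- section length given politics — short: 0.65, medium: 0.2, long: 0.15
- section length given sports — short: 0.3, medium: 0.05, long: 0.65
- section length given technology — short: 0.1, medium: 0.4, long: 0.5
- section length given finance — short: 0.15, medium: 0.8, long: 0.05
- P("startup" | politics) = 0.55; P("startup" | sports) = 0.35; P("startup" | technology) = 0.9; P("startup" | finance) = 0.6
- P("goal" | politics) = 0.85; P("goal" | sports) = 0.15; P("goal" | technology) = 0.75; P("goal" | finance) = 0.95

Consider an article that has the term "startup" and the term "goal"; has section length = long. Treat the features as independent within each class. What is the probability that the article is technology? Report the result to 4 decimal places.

politics: 0.15 × 0.15 × 0.55 × 0.85 = 0.01051875
sports: 0.3 × 0.65 × 0.35 × 0.15 = 0.0102375
technology: 0.5 × 0.5 × 0.9 × 0.75 = 0.16875
finance: 0.05 × 0.05 × 0.6 × 0.95 = 0.001425
P(technology | x) = 0.16875 / 0.19093125 ≈ 0.8838

0.8838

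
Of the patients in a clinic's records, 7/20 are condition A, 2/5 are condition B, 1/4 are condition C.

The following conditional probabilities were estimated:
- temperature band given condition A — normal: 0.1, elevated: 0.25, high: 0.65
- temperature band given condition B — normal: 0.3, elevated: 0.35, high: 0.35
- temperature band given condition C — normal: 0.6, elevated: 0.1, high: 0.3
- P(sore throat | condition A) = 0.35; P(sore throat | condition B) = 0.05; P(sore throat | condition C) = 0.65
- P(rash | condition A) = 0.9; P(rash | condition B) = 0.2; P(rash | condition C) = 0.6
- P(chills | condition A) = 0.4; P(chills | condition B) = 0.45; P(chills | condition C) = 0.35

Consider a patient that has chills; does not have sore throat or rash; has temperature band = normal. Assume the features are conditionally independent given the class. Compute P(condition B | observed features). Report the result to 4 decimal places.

0.8325

condition A: 0.35 × 0.1 × (1−0.35) × (1−0.9) × 0.4 = 0.00091
condition B: 0.4 × 0.3 × (1−0.05) × (1−0.2) × 0.45 = 0.04104
condition C: 0.25 × 0.6 × (1−0.65) × (1−0.6) × 0.35 = 0.00735
P(condition B | x) = 0.04104 / 0.0493 ≈ 0.8325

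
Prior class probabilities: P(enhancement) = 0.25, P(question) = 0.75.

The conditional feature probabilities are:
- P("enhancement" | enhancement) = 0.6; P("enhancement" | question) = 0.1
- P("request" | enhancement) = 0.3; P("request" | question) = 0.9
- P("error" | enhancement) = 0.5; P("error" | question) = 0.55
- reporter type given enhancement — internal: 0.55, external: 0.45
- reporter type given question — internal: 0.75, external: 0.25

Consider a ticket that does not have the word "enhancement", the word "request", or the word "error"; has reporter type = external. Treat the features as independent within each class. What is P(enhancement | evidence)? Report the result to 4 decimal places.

0.6747

enhancement: 0.25 × (1−0.6) × (1−0.3) × (1−0.5) × 0.45 = 0.01575
question: 0.75 × (1−0.1) × (1−0.9) × (1−0.55) × 0.25 = 0.00759375
P(enhancement | x) = 0.01575 / 0.02334375 ≈ 0.6747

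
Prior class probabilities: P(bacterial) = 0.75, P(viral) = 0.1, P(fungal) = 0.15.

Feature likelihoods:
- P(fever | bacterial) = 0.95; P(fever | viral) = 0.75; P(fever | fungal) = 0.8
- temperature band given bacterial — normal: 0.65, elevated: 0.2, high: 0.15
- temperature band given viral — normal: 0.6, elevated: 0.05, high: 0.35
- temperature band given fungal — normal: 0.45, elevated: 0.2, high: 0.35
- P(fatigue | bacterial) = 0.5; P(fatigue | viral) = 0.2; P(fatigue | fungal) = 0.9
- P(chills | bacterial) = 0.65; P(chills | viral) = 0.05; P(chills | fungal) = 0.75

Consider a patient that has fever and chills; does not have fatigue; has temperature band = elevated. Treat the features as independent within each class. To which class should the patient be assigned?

bacterial: 0.75 × 0.95 × 0.2 × (1−0.5) × 0.65 = 0.0463125
viral: 0.1 × 0.75 × 0.05 × (1−0.2) × 0.05 = 0.00015
fungal: 0.15 × 0.8 × 0.2 × (1−0.9) × 0.75 = 0.0018
Highest score → bacterial.

bacterial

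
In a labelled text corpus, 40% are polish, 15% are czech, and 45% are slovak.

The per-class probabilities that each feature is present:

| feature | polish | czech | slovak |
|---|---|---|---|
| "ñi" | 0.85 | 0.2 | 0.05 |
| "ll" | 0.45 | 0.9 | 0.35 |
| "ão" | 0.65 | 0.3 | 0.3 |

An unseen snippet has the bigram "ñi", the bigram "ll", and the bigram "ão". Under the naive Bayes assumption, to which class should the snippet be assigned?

polish: 0.4 × 0.85 × 0.45 × 0.65 = 0.09945
czech: 0.15 × 0.2 × 0.9 × 0.3 = 0.0081
slovak: 0.45 × 0.05 × 0.35 × 0.3 = 0.0023625
Highest score → polish.

polish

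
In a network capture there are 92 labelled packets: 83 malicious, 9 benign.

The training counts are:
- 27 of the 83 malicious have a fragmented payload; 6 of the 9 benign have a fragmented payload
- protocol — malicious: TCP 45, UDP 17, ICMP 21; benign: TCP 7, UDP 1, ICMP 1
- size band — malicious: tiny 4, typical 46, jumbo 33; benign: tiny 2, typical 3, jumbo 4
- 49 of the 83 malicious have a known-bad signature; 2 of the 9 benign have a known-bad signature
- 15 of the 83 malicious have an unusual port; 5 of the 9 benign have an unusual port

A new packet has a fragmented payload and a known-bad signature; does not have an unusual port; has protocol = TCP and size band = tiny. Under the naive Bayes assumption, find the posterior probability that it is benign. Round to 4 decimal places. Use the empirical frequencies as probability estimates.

0.2309

malicious: (83/92) × (27/83) × (45/83) × (4/83) × (49/83) × (68/83) ≈ 0.00370887
benign: (9/92) × (6/9) × (7/9) × (2/9) × (2/9) × (4/9) ≈ 0.0011133
P(benign | x) = 0.0011133 / 0.00482217 ≈ 0.2309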